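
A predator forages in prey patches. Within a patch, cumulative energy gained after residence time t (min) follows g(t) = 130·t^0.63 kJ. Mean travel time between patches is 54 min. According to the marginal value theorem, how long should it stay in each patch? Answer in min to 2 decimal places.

Optimal t* satisfies g'(t*) = g(t*)/(T + t*).
g'(t) = 0.63·130·t^-0.37. Setting 0.63·130·t^-0.37 = 130·t^0.63/(54+t) gives 0.63(54+t) = t, so 0.37·t = 0.63×54.
t* = 0.63×54/0.37 = 91.95 min.

91.95 min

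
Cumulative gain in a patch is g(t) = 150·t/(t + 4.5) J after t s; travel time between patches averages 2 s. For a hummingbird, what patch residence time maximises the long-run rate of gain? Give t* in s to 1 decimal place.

Optimal t* satisfies g'(t*) = g(t*)/(T + t*).
g'(t) = 150·4.5/(t + 4.5)². Setting 150·4.5/(t+4.5)² = 150t/[(t+4.5)(2+t)] gives 4.5(2+t) = t(t+4.5), so t² = 4.5×2 = 9.
t* = √9 = 3 s.

3.0 s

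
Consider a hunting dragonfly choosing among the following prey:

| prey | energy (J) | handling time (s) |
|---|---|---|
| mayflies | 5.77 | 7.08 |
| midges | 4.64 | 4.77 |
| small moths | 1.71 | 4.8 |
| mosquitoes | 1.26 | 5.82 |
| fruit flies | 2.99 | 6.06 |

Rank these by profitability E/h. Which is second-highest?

Profitability E/h (J/s): mayflies = 5.77/7.08 = 0.815, midges = 4.64/4.77 = 0.973, small moths = 1.71/4.8 = 0.356, mosquitoes = 1.26/5.82 = 0.216, fruit flies = 2.99/6.06 = 0.493.
Ranked: midges > mayflies > fruit flies > small moths > mosquitoes.

mayflies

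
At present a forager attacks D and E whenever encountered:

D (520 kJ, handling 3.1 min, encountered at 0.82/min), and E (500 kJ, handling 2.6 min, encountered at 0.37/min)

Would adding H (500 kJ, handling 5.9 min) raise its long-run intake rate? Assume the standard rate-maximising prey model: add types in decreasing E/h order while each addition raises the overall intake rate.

No

Intake rate on the current diet: R = (0.82×520 + 0.37×500) / (1 + 0.82×3.1 + 0.37×2.6) = 611.4/4.504 = 135.7 kJ/min.
H: E/h = 500/5.9 = 84.75 kJ/min.
Since 84.75 < R, time spent handling H is better spent searching.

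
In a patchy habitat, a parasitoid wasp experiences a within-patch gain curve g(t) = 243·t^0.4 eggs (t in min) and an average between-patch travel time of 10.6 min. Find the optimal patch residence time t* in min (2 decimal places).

7.07 min

Maximise g(t)/(T+t): set derivative to zero → g'(t)(T+t) = g(t).
g'(t) = 0.4·243·t^-0.6. Setting 0.4·243·t^-0.6 = 243·t^0.4/(10.6+t) gives 0.4(10.6+t) = t, so 0.60·t = 0.4×10.6.
t* = 0.4×10.6/0.60 = 7.067 min.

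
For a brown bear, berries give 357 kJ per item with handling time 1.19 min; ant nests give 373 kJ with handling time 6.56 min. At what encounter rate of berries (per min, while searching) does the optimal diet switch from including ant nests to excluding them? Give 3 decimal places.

The zero-one rule: include ant nests iff E₂/h₂ > λE₁/(1+λh₁). Equality gives the switch point.
λE₁h₂ = E₂ + λE₂h₁ ⇒ λ = E₂/(E₁h₂ − E₂h₁) = 373/(2342 − 443.9) = 0.1965 per min.

0.197 per min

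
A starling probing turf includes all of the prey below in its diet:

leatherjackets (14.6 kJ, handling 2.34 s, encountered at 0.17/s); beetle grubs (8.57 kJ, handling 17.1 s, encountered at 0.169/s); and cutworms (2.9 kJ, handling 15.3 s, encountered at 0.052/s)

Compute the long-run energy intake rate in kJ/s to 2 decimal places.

0.80 kJ/s

R = (0.17×14.6 + 0.169×8.57 + 0.052×2.9) / (1 + 0.17×2.34 + 0.169×17.1 + 0.052×15.3) = 4.081/5.083 = 0.8029 kJ/s.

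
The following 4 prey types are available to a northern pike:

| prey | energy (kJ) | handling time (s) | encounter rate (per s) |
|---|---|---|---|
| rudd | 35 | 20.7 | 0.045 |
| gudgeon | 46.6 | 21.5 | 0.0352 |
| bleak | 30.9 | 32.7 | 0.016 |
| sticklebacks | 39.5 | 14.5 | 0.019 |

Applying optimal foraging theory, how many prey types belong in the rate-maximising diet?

E/h in descending order: sticklebacks 2.72, gudgeon 2.17, rudd 1.69, bleak 0.945 kJ/s. The optimal diet is the largest prefix of this list for which every included type satisfies E_i/h_i > R on the types above it.
Rate on top 1: 0.5884. gudgeon: 2.17 > 0.5884 → include.
Rate on top 2: 1.176. rudd: 1.69 > 1.176 → include.
Rate on top 3: 1.338. bleak: 0.945 < 1.338 → exclude; stop.
Optimal diet: sticklebacks, gudgeon, rudd — 3 of 4 types.

3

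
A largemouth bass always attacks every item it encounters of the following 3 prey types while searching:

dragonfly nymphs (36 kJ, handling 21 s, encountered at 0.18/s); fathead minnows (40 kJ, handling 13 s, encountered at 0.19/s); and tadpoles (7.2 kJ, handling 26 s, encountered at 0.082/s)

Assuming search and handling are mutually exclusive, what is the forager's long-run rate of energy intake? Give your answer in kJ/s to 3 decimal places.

1.564 kJ/s

R = (0.18×36 + 0.19×40 + 0.082×7.2) / (1 + 0.18×21 + 0.19×13 + 0.082×26) = 14.67/9.382 = 1.564 kJ/s.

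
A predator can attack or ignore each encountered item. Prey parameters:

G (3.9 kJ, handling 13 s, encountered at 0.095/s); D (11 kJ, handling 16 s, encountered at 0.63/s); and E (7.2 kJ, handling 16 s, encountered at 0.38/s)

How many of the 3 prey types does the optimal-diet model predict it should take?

E/h in descending order: D 0.688, E 0.45, G 0.3 kJ/s. The optimal diet is the largest prefix of this list for which every included type satisfies E_i/h_i > R on the types above it.
Rate on top 1: 0.6255. E: 0.45 < 0.6255 → exclude; stop.
Optimal diet: D — 1 of 3 types.

1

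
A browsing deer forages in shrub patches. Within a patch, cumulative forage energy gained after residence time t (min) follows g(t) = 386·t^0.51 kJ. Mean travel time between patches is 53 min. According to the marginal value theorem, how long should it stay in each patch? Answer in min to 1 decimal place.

Maximise g(t)/(T+t): set derivative to zero → g'(t)(T+t) = g(t).
g'(t) = 0.51·386·t^-0.49. Setting 0.51·386·t^-0.49 = 386·t^0.51/(53+t) gives 0.51(53+t) = t, so 0.49·t = 0.51×53.
t* = 0.51×53/0.49 = 55.16 min.

55.2 min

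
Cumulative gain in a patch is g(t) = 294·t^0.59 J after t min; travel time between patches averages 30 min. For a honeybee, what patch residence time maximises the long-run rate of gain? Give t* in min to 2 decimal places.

Optimal t* satisfies g'(t*) = g(t*)/(T + t*).
g'(t) = 0.59·294·t^-0.41. Setting 0.59·294·t^-0.41 = 294·t^0.59/(30+t) gives 0.59(30+t) = t, so 0.41·t = 0.59×30.
t* = 0.59×30/0.41 = 43.17 min.

43.17 min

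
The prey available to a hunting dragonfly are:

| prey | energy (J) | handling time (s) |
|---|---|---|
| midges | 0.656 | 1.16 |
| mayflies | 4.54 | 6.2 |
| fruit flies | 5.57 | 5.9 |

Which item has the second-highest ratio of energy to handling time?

In descending order of E/h:
fruit flies: 5.57/5.9 = 0.944 J/s
mayflies: 4.54/6.2 = 0.732 J/s
midges: 0.656/1.16 = 0.566 J/s

mayflies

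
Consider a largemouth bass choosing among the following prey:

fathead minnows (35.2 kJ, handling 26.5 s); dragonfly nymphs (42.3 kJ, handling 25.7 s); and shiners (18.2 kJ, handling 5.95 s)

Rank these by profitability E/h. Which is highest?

shiners

Profitability E/h (kJ/s): fathead minnows = 35.2/26.5 = 1.33, dragonfly nymphs = 42.3/25.7 = 1.65, shiners = 18.2/5.95 = 3.06.
Ranked: shiners > dragonfly nymphs > fathead minnows.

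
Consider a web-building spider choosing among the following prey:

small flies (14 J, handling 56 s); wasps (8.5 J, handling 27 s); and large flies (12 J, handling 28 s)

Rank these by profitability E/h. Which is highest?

Profitability E/h (J/s): small flies = 14/56 = 0.25, wasps = 8.5/27 = 0.315, large flies = 12/28 = 0.429.
Ranked: large flies > wasps > small flies.

large flies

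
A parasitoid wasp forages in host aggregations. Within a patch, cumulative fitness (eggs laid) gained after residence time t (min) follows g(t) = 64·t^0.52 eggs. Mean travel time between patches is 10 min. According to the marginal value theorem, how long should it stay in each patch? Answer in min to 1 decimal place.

10.8 min

Optimal t* satisfies g'(t*) = g(t*)/(T + t*).
g'(t) = 0.52·64·t^-0.48. Setting 0.52·64·t^-0.48 = 64·t^0.52/(10+t) gives 0.52(10+t) = t, so 0.48·t = 0.52×10.
t* = 0.52×10/0.48 = 10.83 min.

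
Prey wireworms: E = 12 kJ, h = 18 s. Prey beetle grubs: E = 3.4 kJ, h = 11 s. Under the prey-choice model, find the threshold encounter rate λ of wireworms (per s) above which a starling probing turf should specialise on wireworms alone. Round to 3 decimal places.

0.048 per s

The zero-one rule: include beetle grubs iff E₂/h₂ > λE₁/(1+λh₁). Equality gives the switch point.
λE₁h₂ = E₂ + λE₂h₁ ⇒ λ = E₂/(E₁h₂ − E₂h₁) = 3.4/(132 − 61.2) = 0.04802 per s.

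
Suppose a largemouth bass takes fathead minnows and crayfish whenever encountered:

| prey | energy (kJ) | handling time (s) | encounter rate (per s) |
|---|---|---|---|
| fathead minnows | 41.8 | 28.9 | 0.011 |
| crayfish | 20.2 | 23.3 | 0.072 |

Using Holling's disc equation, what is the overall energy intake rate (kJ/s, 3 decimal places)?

0.639 kJ/s

R = (0.011×41.8 + 0.072×20.2) / (1 + 0.011×28.9 + 0.072×23.3) = 1.914/2.995 = 0.639 kJ/s.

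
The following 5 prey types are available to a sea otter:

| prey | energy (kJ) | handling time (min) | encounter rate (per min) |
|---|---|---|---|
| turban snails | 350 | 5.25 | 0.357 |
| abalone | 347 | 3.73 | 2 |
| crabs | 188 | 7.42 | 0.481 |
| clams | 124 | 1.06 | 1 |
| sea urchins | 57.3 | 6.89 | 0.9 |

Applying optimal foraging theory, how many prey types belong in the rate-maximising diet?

E/h in descending order: clams 117, abalone 93, turban snails 66.7, crabs 25.3, sea urchins 8.32 kJ/min. The optimal diet is the largest prefix of this list for which every included type satisfies E_i/h_i > R on the types above it.
Rate on top 1: 60.19. abalone: 93 > 60.19 → include.
Rate on top 2: 85.92. turban snails: 66.7 < 85.92 → exclude; stop.
Optimal diet: clams, abalone — 2 of 5 types.

2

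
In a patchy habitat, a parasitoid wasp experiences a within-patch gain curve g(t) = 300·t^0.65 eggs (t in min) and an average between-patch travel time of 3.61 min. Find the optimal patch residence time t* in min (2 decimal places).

Maximise g(t)/(T+t): set derivative to zero → g'(t)(T+t) = g(t).
g'(t) = 0.65·300·t^-0.35. Setting 0.65·300·t^-0.35 = 300·t^0.65/(3.61+t) gives 0.65(3.61+t) = t, so 0.35·t = 0.65×3.61.
t* = 0.65×3.61/0.35 = 6.704 min.

6.70 min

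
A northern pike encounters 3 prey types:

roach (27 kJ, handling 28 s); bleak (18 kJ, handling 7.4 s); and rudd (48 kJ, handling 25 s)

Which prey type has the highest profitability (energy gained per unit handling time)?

Profitability E/h (kJ/s): roach = 27/28 = 0.964, bleak = 18/7.4 = 2.43, rudd = 48/25 = 1.92.
Ranked: bleak > rudd > roach.

bleak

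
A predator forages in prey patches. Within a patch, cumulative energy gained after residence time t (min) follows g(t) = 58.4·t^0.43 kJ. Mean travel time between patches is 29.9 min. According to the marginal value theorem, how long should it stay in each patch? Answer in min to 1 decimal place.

22.6 min

By the marginal value theorem, leave when the instantaneous gain rate g'(t) equals the habitat-wide average g(t)/(T + t).
g'(t) = 0.43·58.4·t^-0.57. Setting 0.43·58.4·t^-0.57 = 58.4·t^0.43/(29.9+t) gives 0.43(29.9+t) = t, so 0.57·t = 0.43×29.9.
t* = 0.43×29.9/0.57 = 22.56 min.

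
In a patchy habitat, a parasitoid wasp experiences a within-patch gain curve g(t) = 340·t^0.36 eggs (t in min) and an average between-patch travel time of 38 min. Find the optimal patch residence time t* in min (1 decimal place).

21.4 min

Optimal t* satisfies g'(t*) = g(t*)/(T + t*).
g'(t) = 0.36·340·t^-0.64. Setting 0.36·340·t^-0.64 = 340·t^0.36/(38+t) gives 0.36(38+t) = t, so 0.64·t = 0.36×38.
t* = 0.36×38/0.64 = 21.38 min.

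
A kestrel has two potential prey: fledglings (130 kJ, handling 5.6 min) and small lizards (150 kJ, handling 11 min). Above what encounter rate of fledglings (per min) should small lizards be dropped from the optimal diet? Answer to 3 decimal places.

0.254 per min

At the threshold, the rate on fledglings alone equals the profitability of small lizards: λ·130/(1 + λ·5.6) = 150/11 = 13.64.
Rearranging, λ(130 − 13.64×5.6) = 13.64, so λ = 13.64/53.64 = 0.2542 per min.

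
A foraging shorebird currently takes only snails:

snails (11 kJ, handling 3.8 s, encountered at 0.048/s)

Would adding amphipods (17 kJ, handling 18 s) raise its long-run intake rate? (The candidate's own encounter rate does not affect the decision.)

Yes

On snails alone, R = ΣλE/(1+Σλh) = 0.528/1.182 = 0.4465 kJ/s.
amphipods: E/h = 17/18 = 0.9444 kJ/s.
Since 0.9444 > R, including amphipods increases the long-run rate.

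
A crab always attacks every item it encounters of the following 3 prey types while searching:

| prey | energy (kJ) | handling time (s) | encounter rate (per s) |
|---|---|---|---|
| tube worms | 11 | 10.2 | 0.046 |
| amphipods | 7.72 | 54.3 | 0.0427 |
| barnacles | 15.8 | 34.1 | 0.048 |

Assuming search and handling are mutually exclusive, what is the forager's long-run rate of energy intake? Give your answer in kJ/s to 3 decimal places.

0.294 kJ/s

R = Σλ_iE_i / (1 + Σλ_ih_i)
Numerator: 0.046×11 + 0.0427×7.72 + 0.048×15.8 = 1.594
Denominator: 1 + 0.046×10.2 + 0.0427×54.3 + 0.048×34.1 = 5.425
R = 1.594/5.425 = 0.2939 kJ/s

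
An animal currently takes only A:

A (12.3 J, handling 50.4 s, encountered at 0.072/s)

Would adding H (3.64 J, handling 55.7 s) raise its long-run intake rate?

On A alone, R = ΣλE/(1+Σλh) = 0.8856/4.629 = 0.1913 J/s.
Profitability of H: 3.64/55.7 = 0.06535 J/s.
Since 0.06535 < R, time spent handling H is better spent searching.

No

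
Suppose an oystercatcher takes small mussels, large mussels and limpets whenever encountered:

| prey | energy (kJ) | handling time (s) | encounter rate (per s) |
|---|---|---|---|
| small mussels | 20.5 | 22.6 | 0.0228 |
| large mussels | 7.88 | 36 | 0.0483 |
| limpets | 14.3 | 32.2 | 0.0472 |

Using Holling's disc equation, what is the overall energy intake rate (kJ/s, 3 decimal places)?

0.319 kJ/s

R = (0.0228×20.5 + 0.0483×7.88 + 0.0472×14.3) / (1 + 0.0228×22.6 + 0.0483×36 + 0.0472×32.2) = 1.523/4.774 = 0.319 kJ/s.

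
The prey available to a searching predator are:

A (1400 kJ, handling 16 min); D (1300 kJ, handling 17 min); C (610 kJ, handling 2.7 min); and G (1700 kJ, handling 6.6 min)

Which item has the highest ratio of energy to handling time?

G

In descending order of E/h:
G: 1700/6.6 = 258 kJ/min
C: 610/2.7 = 226 kJ/min
A: 1400/16 = 87.5 kJ/min
D: 1300/17 = 76.5 kJ/min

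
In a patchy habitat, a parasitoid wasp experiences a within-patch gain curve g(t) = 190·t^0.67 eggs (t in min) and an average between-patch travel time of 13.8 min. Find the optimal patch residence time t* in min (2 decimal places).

By the marginal value theorem, leave when the instantaneous gain rate g'(t) equals the habitat-wide average g(t)/(T + t).
g'(t) = 0.67·190·t^-0.33. Setting 0.67·190·t^-0.33 = 190·t^0.67/(13.8+t) gives 0.67(13.8+t) = t, so 0.33·t = 0.67×13.8.
t* = 0.67×13.8/0.33 = 28.02 min.

28.02 min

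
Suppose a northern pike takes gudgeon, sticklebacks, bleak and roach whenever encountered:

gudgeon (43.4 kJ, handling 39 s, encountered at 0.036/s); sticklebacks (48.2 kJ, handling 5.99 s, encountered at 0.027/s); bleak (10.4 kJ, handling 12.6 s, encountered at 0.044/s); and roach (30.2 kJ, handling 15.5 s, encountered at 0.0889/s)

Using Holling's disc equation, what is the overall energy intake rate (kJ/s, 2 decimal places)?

1.34 kJ/s

R = Σλ_iE_i / (1 + Σλ_ih_i)
Numerator: 0.036×43.4 + 0.027×48.2 + 0.044×10.4 + 0.0889×30.2 = 6.006
Denominator: 1 + 0.036×39 + 0.027×5.99 + 0.044×12.6 + 0.0889×15.5 = 4.498
R = 6.006/4.498 = 1.335 kJ/s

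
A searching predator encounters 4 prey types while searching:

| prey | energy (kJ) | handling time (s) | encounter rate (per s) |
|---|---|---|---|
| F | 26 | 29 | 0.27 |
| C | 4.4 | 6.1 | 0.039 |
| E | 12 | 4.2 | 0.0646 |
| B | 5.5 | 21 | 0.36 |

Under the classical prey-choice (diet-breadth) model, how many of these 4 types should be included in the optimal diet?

Rank by E/h (kJ/s): E 2.86, F 0.897, C 0.721, B 0.262. Include each in turn until the next type's E/h falls below the running intake rate.
Rate on top 1: 0.6098. F: 0.897 > 0.6098 → include.
Rate on top 2: 0.8565. C: 0.721 < 0.8565 → exclude; stop.
Optimal diet: E, F — 2 of 4 types.

2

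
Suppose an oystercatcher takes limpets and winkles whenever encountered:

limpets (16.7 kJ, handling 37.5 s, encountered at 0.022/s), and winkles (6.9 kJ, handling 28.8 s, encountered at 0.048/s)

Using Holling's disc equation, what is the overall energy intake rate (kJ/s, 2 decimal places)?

0.22 kJ/s

R = Σλ_iE_i / (1 + Σλ_ih_i)
Numerator: 0.022×16.7 + 0.048×6.9 = 0.6986
Denominator: 1 + 0.022×37.5 + 0.048×28.8 = 3.207
R = 0.6986/3.207 = 0.2178 kJ/s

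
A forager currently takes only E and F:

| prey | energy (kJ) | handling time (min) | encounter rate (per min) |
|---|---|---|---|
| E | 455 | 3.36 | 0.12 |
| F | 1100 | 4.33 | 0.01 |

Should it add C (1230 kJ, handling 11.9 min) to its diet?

On E and F alone, R = ΣλE/(1+Σλh) = 65.6/1.446 = 45.35 kJ/min.
Profitability of C: 1230/11.9 = 103.4 kJ/min.
Since 103.4 > R, including C increases the long-run rate.

Yes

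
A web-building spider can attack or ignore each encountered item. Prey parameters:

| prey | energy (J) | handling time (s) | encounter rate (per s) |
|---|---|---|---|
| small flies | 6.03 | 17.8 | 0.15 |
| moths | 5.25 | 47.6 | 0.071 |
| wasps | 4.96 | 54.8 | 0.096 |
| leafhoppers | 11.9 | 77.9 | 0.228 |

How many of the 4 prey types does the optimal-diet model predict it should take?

E/h in descending order: small flies 0.339, leafhoppers 0.153, moths 0.11, wasps 0.0905 J/s. The optimal diet is the largest prefix of this list for which every included type satisfies E_i/h_i > R on the types above it.
Rate on top 1: 0.2465. leafhoppers: 0.153 < 0.2465 → exclude; stop.
Optimal diet: small flies — 1 of 4 types.

1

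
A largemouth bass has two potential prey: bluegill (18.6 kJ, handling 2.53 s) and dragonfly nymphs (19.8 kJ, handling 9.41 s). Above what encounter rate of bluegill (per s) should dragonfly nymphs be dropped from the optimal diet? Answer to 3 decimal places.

Drop dragonfly nymphs once their profitability E₂/h₂ falls below the rate achievable on bluegill alone: E₂/h₂ = λE₁/(1 + λh₁).
Solve for λ: λE₁h₂ = E₂(1 + λh₁) → λ(E₁h₂ − E₂h₁) = E₂ → λ = E₂/(E₁h₂ − E₂h₁).
λ = 19.8/(18.6×9.41 − 19.8×2.53) = 19.8/124.9 = 0.1585 per s.

0.158 per s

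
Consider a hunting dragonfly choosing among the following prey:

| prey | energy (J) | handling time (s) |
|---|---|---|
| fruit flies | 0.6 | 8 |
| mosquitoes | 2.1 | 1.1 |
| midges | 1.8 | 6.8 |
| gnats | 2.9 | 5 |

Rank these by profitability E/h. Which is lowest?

Profitability E/h (J/s): fruit flies = 0.6/8 = 0.075, mosquitoes = 2.1/1.1 = 1.91, midges = 1.8/6.8 = 0.265, gnats = 2.9/5 = 0.58.
Ranked: mosquitoes > gnats > midges > fruit flies.

fruit flies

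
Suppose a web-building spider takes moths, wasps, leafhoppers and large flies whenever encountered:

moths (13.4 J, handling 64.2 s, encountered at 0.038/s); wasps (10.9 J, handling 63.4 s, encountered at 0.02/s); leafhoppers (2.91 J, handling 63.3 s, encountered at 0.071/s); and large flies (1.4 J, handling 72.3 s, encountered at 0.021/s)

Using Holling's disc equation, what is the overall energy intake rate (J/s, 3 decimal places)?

0.090 J/s

R = Σλ_iE_i / (1 + Σλ_ih_i)
Numerator: 0.038×13.4 + 0.02×10.9 + 0.071×2.91 + 0.021×1.4 = 0.9632
Denominator: 1 + 0.038×64.2 + 0.02×63.4 + 0.071×63.3 + 0.021×72.3 = 10.72
R = 0.9632/10.72 = 0.08985 J/s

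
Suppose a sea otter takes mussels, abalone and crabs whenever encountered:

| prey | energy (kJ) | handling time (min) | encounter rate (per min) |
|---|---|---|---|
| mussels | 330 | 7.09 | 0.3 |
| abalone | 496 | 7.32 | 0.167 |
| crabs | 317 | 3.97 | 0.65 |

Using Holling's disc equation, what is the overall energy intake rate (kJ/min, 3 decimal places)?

55.972 kJ/min

R = (0.3×330 + 0.167×496 + 0.65×317) / (1 + 0.3×7.09 + 0.167×7.32 + 0.65×3.97) = 387.9/6.93 = 55.97 kJ/min.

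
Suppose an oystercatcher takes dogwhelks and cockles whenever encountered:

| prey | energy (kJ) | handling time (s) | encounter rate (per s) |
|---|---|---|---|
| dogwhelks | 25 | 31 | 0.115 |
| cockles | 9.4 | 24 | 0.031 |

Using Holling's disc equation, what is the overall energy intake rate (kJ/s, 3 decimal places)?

0.596 kJ/s

Energy encountered per unit search time: 0.115×25 + 0.031×9.4 = 3.166 kJ/s.
Handling time per unit search time: 0.115×31 + 0.031×24 = 4.309.
Rate = 3.166/(1 + 4.309) = 0.5964 kJ/s.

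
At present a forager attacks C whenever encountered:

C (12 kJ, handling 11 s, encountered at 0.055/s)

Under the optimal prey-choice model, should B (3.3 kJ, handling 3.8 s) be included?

Yes

Current rate: (0.055×12)/(1 + 0.055×11) = 0.4112 kJ/s.
B: E/h = 3.3/3.8 = 0.8684 kJ/s.
Since 0.8684 > R, including B increases the long-run rate.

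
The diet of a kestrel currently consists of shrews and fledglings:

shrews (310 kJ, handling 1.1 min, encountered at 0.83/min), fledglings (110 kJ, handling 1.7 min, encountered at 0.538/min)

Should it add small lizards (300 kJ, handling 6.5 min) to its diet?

Current rate: (0.83×310 + 0.538×110)/(1 + 0.83×1.1 + 0.538×1.7) = 111.9 kJ/min.
small lizards: E/h = 300/6.5 = 46.15 kJ/min.
Since 46.15 < R, time spent handling small lizards is better spent searching.

No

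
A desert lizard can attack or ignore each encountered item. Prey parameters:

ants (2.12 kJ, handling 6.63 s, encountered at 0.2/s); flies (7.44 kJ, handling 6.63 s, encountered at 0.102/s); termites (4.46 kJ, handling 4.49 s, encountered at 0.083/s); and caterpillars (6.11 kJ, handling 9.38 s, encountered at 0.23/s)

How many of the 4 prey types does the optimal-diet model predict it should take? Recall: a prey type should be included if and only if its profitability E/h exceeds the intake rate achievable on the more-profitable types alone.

Rank by E/h (kJ/s): flies 1.12, termites 0.993, caterpillars 0.651, ants 0.32. Include each in turn until the next type's E/h falls below the running intake rate.
Rate on top 1: 0.4527. termites: 0.993 > 0.4527 → include.
Rate on top 2: 0.551. caterpillars: 0.651 > 0.551 → include.
Rate on top 3: 0.6025. ants: 0.32 < 0.6025 → exclude; stop.
Optimal diet: flies, termites, caterpillars — 3 of 4 types.

3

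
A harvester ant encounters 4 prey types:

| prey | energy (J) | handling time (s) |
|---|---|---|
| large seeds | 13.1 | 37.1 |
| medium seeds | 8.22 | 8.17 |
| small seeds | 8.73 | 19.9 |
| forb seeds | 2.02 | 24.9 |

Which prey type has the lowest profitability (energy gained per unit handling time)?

forb seeds

In descending order of E/h:
medium seeds: 8.22/8.17 = 1.01 J/s
small seeds: 8.73/19.9 = 0.439 J/s
large seeds: 13.1/37.1 = 0.353 J/s
forb seeds: 2.02/24.9 = 0.0811 J/s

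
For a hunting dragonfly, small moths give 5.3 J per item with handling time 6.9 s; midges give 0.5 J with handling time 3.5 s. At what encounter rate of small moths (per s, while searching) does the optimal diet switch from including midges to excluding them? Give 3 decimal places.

0.033 per s

The zero-one rule: include midges iff E₂/h₂ > λE₁/(1+λh₁). Equality gives the switch point.
λE₁h₂ = E₂ + λE₂h₁ ⇒ λ = E₂/(E₁h₂ − E₂h₁) = 0.5/(18.55 − 3.45) = 0.03311 per s.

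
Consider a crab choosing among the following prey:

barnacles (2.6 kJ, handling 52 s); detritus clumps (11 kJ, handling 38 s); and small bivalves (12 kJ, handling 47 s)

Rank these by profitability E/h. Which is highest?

detritus clumps

In descending order of E/h:
detritus clumps: 11/38 = 0.289 kJ/s
small bivalves: 12/47 = 0.255 kJ/s
barnacles: 2.6/52 = 0.05 kJ/s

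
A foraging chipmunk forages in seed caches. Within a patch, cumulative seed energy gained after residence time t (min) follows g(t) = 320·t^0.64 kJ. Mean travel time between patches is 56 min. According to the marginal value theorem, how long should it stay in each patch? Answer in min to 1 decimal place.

By the marginal value theorem, leave when the instantaneous gain rate g'(t) equals the habitat-wide average g(t)/(T + t).
g'(t) = 0.64·320·t^-0.36. Setting 0.64·320·t^-0.36 = 320·t^0.64/(56+t) gives 0.64(56+t) = t, so 0.36·t = 0.64×56.
t* = 0.64×56/0.36 = 99.56 min.

99.6 min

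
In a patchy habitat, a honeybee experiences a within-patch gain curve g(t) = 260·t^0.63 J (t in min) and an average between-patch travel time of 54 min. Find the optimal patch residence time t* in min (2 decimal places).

Maximise g(t)/(T+t): set derivative to zero → g'(t)(T+t) = g(t).
g'(t) = 0.63·260·t^-0.37. Setting 0.63·260·t^-0.37 = 260·t^0.63/(54+t) gives 0.63(54+t) = t, so 0.37·t = 0.63×54.
t* = 0.63×54/0.37 = 91.95 min.

91.95 min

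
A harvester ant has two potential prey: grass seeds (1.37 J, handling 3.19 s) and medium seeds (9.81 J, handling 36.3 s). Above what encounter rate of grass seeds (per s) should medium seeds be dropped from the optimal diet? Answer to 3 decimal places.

0.532 per s

At the threshold, the rate on grass seeds alone equals the profitability of medium seeds: λ·1.37/(1 + λ·3.19) = 9.81/36.3 = 0.2702.
Rearranging, λ(1.37 − 0.2702×3.19) = 0.2702, so λ = 0.2702/0.5079 = 0.5321 per s.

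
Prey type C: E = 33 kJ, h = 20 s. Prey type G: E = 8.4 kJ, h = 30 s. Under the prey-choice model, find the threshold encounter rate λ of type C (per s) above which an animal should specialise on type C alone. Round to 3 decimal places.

0.010 per s

Drop type G once their profitability E₂/h₂ falls below the rate achievable on type C alone: E₂/h₂ = λE₁/(1 + λh₁).
Solve for λ: λE₁h₂ = E₂(1 + λh₁) → λ(E₁h₂ − E₂h₁) = E₂ → λ = E₂/(E₁h₂ − E₂h₁).
λ = 8.4/(33×30 − 8.4×20) = 8.4/822 = 0.01022 per s.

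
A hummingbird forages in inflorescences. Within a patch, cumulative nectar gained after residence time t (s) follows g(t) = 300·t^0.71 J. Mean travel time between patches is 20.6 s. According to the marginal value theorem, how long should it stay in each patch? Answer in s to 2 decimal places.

Maximise g(t)/(T+t): set derivative to zero → g'(t)(T+t) = g(t).
g'(t) = 0.71·300·t^-0.29. Setting 0.71·300·t^-0.29 = 300·t^0.71/(20.6+t) gives 0.71(20.6+t) = t, so 0.29·t = 0.71×20.6.
t* = 0.71×20.6/0.29 = 50.43 s.

50.43 s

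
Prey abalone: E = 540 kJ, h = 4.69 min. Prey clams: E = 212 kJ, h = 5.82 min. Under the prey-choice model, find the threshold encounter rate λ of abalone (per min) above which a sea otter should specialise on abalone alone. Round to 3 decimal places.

Drop clams once their profitability E₂/h₂ falls below the rate achievable on abalone alone: E₂/h₂ = λE₁/(1 + λh₁).
Solve for λ: λE₁h₂ = E₂(1 + λh₁) → λ(E₁h₂ − E₂h₁) = E₂ → λ = E₂/(E₁h₂ − E₂h₁).
λ = 212/(540×5.82 − 212×4.69) = 212/2149 = 0.09867 per min.

0.099 per min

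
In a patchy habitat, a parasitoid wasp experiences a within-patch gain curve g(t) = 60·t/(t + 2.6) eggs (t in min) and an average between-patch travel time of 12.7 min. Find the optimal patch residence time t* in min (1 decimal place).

5.7 min

Maximise g(t)/(T+t): set derivative to zero → g'(t)(T+t) = g(t).
g'(t) = 60·2.6/(t + 2.6)². Setting 60·2.6/(t+2.6)² = 60t/[(t+2.6)(12.7+t)] gives 2.6(12.7+t) = t(t+2.6), so t² = 2.6×12.7 = 33.02.
t* = √33.02 = 5.746 min.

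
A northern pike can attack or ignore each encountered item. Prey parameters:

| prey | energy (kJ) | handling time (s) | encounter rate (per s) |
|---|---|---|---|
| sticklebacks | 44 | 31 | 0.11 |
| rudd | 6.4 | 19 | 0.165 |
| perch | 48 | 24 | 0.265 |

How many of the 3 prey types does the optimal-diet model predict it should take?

1

E/h in descending order: perch 2, sticklebacks 1.42, rudd 0.337 kJ/s. The optimal diet is the largest prefix of this list for which every included type satisfies E_i/h_i > R on the types above it.
Rate on top 1: 1.728. sticklebacks: 1.42 < 1.728 → exclude; stop.
Optimal diet: perch — 1 of 3 types.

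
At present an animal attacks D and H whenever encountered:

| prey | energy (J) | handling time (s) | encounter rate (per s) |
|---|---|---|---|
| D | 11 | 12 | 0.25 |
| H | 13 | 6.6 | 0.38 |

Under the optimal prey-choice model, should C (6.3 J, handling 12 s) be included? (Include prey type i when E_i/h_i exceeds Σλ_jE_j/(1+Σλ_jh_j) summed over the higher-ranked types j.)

Current rate: (0.25×11 + 0.38×13)/(1 + 0.25×12 + 0.38×6.6) = 1.182 J/s.
C: E/h = 6.3/12 = 0.525 J/s.
Since 0.525 < R, time spent handling C is better spent searching.

No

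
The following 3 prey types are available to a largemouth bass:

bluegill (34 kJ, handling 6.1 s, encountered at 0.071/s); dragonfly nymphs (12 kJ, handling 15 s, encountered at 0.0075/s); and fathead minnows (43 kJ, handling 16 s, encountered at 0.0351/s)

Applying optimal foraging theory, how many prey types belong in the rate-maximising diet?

E/h in descending order: bluegill 5.57, fathead minnows 2.69, dragonfly nymphs 0.8 kJ/s. The optimal diet is the largest prefix of this list for which every included type satisfies E_i/h_i > R on the types above it.
Rate on top 1: 1.684. fathead minnows: 2.69 > 1.684 → include.
Rate on top 2: 1.967. dragonfly nymphs: 0.8 < 1.967 → exclude; stop.
Optimal diet: bluegill, fathead minnows — 2 of 3 types.

2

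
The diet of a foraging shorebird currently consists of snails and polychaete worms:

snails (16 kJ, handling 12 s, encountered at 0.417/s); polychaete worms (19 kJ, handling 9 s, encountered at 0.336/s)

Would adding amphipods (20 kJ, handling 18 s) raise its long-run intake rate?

No

On snails and polychaete worms alone, R = ΣλE/(1+Σλh) = 13.06/9.028 = 1.446 kJ/s.
amphipods: E/h = 20/18 = 1.111 kJ/s.
Since 1.111 < R, time spent handling amphipods is better spent searching.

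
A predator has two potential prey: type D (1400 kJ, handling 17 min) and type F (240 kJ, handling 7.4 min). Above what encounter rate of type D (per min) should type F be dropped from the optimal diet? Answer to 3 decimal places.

At the threshold, the rate on type D alone equals the profitability of type F: λ·1400/(1 + λ·17) = 240/7.4 = 32.43.
Rearranging, λ(1400 − 32.43×17) = 32.43, so λ = 32.43/848.6 = 0.03822 per min.

0.038 per min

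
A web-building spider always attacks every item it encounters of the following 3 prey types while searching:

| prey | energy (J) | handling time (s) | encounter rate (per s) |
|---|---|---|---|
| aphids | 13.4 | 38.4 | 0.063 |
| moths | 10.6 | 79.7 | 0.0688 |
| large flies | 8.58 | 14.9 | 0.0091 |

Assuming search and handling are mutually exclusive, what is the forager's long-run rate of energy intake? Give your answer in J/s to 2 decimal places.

0.18 J/s

R = (0.063×13.4 + 0.0688×10.6 + 0.0091×8.58) / (1 + 0.063×38.4 + 0.0688×79.7 + 0.0091×14.9) = 1.652/9.038 = 0.1827 J/s.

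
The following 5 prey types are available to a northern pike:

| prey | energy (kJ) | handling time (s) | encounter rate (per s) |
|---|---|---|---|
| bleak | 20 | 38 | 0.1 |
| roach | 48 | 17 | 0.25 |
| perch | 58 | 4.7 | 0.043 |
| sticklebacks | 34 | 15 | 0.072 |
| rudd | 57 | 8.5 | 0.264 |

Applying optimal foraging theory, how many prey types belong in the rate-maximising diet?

Rank by E/h (kJ/s): perch 12.3, rudd 6.71, roach 2.82, sticklebacks 2.27, bleak 0.526. Include each in turn until the next type's E/h falls below the running intake rate.
Rate on top 1: 2.075. rudd: 6.71 > 2.075 → include.
Rate on top 2: 5.09. roach: 2.82 < 5.09 → exclude; stop.
Optimal diet: perch, rudd — 2 of 5 types.

2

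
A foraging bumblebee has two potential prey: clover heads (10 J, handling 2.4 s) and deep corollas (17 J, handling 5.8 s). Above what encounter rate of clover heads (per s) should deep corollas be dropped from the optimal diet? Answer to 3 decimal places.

At the threshold, the rate on clover heads alone equals the profitability of deep corollas: λ·10/(1 + λ·2.4) = 17/5.8 = 2.931.
Rearranging, λ(10 − 2.931×2.4) = 2.931, so λ = 2.931/2.966 = 0.9884 per s.

0.988 per s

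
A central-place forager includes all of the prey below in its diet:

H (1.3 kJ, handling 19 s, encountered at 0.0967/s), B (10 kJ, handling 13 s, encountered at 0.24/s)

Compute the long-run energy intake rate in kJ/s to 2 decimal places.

R = Σλ_iE_i / (1 + Σλ_ih_i)
Numerator: 0.0967×1.3 + 0.24×10 = 2.526
Denominator: 1 + 0.0967×19 + 0.24×13 = 5.957
R = 2.526/5.957 = 0.424 kJ/s

0.42 kJ/s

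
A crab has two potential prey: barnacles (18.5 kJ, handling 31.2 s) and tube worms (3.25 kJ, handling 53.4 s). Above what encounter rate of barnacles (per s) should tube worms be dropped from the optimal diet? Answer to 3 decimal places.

Drop tube worms once their profitability E₂/h₂ falls below the rate achievable on barnacles alone: E₂/h₂ = λE₁/(1 + λh₁).
Solve for λ: λE₁h₂ = E₂(1 + λh₁) → λ(E₁h₂ − E₂h₁) = E₂ → λ = E₂/(E₁h₂ − E₂h₁).
λ = 3.25/(18.5×53.4 − 3.25×31.2) = 3.25/886.5 = 0.003666 per s.

0.004 per s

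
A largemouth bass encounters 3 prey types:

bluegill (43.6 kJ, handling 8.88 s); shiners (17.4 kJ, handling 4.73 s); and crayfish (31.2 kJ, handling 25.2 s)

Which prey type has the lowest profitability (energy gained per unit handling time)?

crayfish

Profitability E/h (kJ/s): bluegill = 43.6/8.88 = 4.91, shiners = 17.4/4.73 = 3.68, crayfish = 31.2/25.2 = 1.24.
Ranked: bluegill > shiners > crayfish.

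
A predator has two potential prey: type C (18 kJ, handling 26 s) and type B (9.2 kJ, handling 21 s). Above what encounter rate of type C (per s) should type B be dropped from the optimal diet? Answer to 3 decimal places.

0.066 per s

Drop type B once their profitability E₂/h₂ falls below the rate achievable on type C alone: E₂/h₂ = λE₁/(1 + λh₁).
Solve for λ: λE₁h₂ = E₂(1 + λh₁) → λ(E₁h₂ − E₂h₁) = E₂ → λ = E₂/(E₁h₂ − E₂h₁).
λ = 9.2/(18×21 − 9.2×26) = 9.2/138.8 = 0.06628 per s.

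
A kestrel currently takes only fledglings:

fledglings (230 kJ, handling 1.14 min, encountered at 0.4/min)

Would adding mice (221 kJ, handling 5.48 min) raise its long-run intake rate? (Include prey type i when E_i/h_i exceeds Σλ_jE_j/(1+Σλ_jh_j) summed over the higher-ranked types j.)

No

On fledglings alone, R = ΣλE/(1+Σλh) = 92/1.456 = 63.19 kJ/min.
mice: E/h = 221/5.48 = 40.33 kJ/min.
40.33 < 63.19, so adding mice would lower the average — exclude it.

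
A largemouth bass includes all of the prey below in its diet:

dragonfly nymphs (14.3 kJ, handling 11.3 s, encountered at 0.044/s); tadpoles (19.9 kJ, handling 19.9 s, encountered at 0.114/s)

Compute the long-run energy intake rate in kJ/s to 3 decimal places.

0.770 kJ/s

R = (0.044×14.3 + 0.114×19.9) / (1 + 0.044×11.3 + 0.114×19.9) = 2.898/3.766 = 0.7695 kJ/s.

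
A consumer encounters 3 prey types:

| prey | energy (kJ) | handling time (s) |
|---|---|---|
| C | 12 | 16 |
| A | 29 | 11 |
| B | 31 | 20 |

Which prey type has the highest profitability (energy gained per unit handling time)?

A

In descending order of E/h:
A: 29/11 = 2.64 kJ/s
B: 31/20 = 1.55 kJ/s
C: 12/16 = 0.75 kJ/s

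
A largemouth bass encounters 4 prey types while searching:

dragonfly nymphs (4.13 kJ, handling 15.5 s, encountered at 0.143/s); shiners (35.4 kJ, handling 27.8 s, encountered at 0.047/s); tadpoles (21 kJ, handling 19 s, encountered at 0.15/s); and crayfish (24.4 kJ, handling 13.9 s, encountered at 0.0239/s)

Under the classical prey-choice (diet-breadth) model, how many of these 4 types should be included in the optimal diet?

3

Rank by E/h (kJ/s): crayfish 1.76, shiners 1.27, tadpoles 1.11, dragonfly nymphs 0.266. Include each in turn until the next type's E/h falls below the running intake rate.
Rate on top 1: 0.4377. shiners: 1.27 > 0.4377 → include.
Rate on top 2: 0.8515. tadpoles: 1.11 > 0.8515 → include.
Rate on top 3: 0.9833. dragonfly nymphs: 0.266 < 0.9833 → exclude; stop.
Optimal diet: crayfish, shiners, tadpoles — 3 of 4 types.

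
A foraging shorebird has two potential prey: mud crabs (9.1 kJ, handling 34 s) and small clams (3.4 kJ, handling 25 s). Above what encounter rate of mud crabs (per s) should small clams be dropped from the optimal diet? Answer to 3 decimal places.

0.030 per s

The zero-one rule: include small clams iff E₂/h₂ > λE₁/(1+λh₁). Equality gives the switch point.
λE₁h₂ = E₂ + λE₂h₁ ⇒ λ = E₂/(E₁h₂ − E₂h₁) = 3.4/(227.5 − 115.6) = 0.03038 per s.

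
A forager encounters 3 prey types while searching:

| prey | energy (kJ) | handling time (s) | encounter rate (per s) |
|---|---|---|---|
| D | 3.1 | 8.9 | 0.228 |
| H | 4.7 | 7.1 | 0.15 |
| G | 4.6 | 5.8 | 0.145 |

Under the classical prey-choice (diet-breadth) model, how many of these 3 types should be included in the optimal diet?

2

Profitabilities (E/h, kJ/s): G 0.793, H 0.662, D 0.348. Add prey in this order while the next type's profitability exceeds the intake rate on those already taken.
Rate on top 1: 0.3623. H: 0.662 > 0.3623 → include.
Rate on top 2: 0.4721. D: 0.348 < 0.4721 → exclude; stop.
Optimal diet: G, H — 2 of 3 types.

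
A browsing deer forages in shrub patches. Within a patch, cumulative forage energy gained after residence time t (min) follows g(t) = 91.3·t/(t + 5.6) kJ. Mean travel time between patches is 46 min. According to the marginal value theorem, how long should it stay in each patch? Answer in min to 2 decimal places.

By the marginal value theorem, leave when the instantaneous gain rate g'(t) equals the habitat-wide average g(t)/(T + t).
g'(t) = 91.3·5.6/(t + 5.6)². Setting 91.3·5.6/(t+5.6)² = 91.3t/[(t+5.6)(46+t)] gives 5.6(46+t) = t(t+5.6), so t² = 5.6×46 = 257.6.
t* = √257.6 = 16.05 min.

16.05 min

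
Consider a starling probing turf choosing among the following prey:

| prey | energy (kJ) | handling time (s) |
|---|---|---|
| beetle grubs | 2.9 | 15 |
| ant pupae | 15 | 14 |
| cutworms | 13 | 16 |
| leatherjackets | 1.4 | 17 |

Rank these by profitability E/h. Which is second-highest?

In descending order of E/h:
ant pupae: 15/14 = 1.07 kJ/s
cutworms: 13/16 = 0.812 kJ/s
beetle grubs: 2.9/15 = 0.193 kJ/s
leatherjackets: 1.4/17 = 0.0824 kJ/s

cutworms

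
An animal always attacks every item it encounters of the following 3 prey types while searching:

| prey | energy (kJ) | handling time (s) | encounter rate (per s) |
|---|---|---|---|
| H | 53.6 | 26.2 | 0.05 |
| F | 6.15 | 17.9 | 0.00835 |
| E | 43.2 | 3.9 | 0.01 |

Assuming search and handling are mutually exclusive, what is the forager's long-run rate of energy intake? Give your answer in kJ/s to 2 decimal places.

1.27 kJ/s

R = Σλ_iE_i / (1 + Σλ_ih_i)
Numerator: 0.05×53.6 + 0.00835×6.15 + 0.01×43.2 = 3.163
Denominator: 1 + 0.05×26.2 + 0.00835×17.9 + 0.01×3.9 = 2.498
R = 3.163/2.498 = 1.266 kJ/s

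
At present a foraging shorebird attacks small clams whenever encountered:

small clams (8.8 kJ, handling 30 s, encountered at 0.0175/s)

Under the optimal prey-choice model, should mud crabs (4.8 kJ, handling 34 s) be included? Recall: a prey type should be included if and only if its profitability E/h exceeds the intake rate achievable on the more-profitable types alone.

Yes

On small clams alone, R = ΣλE/(1+Σλh) = 0.154/1.525 = 0.101 kJ/s.
mud crabs: E/h = 4.8/34 = 0.1412 kJ/s.
Since 0.1412 > R, including mud crabs increases the long-run rate.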